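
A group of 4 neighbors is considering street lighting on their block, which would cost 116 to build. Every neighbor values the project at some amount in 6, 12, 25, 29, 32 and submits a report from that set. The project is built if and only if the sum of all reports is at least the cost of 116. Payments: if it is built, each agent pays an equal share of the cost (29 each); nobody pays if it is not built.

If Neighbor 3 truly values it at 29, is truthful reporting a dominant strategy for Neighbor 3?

Check each profile of the others' reports and compare truth against every alternative report.
Others report (6, 6, 6): truth gives 0, best alternative gives 0.
Others report (6, 6, 12): truth gives 0, best alternative gives 0.
Others report (6, 6, 25): truth gives 0, best alternative gives 0.
Others report (6, 6, 29): truth gives 0, best alternative gives 0.
Others report (6, 6, 32): truth gives 0, best alternative gives 0.
Others report (6, 12, 6): truth gives 0, best alternative gives 0.
(Remaining 119 profiles checked similarly; truth is weakly best in each.)
In every case the truthful report is at least as good as any alternative, so it is a dominant strategy.

Yes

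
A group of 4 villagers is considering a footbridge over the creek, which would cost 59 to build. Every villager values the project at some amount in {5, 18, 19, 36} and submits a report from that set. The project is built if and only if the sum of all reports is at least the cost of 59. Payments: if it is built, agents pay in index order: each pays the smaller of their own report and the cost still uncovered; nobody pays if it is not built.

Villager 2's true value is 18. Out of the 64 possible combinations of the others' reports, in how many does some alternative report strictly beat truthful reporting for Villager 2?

Others report (5, 18, 36): truth gives 0; report 5 gives 13 > 0. Violating.
Others report (5, 19, 36): truth gives 0; report 5 gives 13 > 0. Violating.
Others report (5, 36, 18): truth gives 0; report 5 gives 13 > 0. Violating.
Others report (5, 36, 19): truth gives 0; report 5 gives 13 > 0. Violating.
Others report (5, 5, 5): truth gives 0; no alternative beats it.
Others report (5, 5, 18): truth gives 0; no alternative beats it.
(Checking all 64 profiles: 42 have a profitable deviation, 22 do not.)

42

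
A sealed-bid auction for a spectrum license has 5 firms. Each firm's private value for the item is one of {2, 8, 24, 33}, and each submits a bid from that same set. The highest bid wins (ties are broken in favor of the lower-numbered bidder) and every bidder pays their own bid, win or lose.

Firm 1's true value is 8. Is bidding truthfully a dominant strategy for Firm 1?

No

Consider the case where Firm 2 bids 2, Firm 3 bids 2, Firm 4 bids 2 and Firm 5 bids 2.
Truthful bid 8: wins, pays 8, utility 8 - 8 = 0.
Bid 2 instead: wins, pays 2, utility 8 - 2 = 6.
Since 6 > 0, bidding 2 is strictly better here, so truthful bidding is not dominant.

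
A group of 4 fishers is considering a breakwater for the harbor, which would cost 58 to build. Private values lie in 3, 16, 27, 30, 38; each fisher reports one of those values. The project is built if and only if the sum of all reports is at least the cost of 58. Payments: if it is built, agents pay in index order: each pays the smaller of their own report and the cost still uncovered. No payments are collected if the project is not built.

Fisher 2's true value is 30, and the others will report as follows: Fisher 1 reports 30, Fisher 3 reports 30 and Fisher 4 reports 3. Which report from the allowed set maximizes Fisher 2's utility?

3

Report 3: project built, pays 3, utility 30 - 3 = 27.
Report 16: project built, pays 16, utility 30 - 16 = 14.
Report 27: project built, pays 27, utility 30 - 27 = 3.
Report 30: project built, pays 28, utility 30 - 28 = 2.
Report 38: project built, pays 28, utility 30 - 28 = 2.
The best choice is 3 with utility 27.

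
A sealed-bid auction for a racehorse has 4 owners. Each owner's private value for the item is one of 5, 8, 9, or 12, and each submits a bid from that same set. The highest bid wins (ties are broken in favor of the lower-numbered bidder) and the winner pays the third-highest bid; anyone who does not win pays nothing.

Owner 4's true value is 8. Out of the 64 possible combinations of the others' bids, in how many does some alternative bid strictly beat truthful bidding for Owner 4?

6

Others bid (5, 5, 8): truth gives 0; bid 9 gives 3 > 0. Violating.
Others bid (5, 5, 9): truth gives 0; bid 12 gives 3 > 0. Violating.
Others bid (5, 8, 5): truth gives 0; bid 9 gives 3 > 0. Violating.
Others bid (5, 9, 5): truth gives 0; bid 12 gives 3 > 0. Violating.
Others bid (5, 5, 5): truth gives 3; no alternative beats it.
Others bid (5, 5, 12): truth gives 0; no alternative beats it.
(Checking all 64 profiles: 6 have a profitable deviation, 58 do not.)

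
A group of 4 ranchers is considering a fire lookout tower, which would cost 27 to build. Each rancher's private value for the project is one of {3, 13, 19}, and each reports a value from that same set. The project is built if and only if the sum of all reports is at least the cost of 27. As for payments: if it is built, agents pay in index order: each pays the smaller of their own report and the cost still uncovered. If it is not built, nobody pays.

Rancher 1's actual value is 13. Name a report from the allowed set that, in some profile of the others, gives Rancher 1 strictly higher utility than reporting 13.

3

Suppose Rancher 2 reports 3, Rancher 3 reports 3 and Rancher 4 reports 19.
Report 13: project built, pays 13, utility 13 - 13 = 0.
Report 3: project built, pays 3, utility 13 - 3 = 10.
So reporting 3 beats truth here (10 > 0).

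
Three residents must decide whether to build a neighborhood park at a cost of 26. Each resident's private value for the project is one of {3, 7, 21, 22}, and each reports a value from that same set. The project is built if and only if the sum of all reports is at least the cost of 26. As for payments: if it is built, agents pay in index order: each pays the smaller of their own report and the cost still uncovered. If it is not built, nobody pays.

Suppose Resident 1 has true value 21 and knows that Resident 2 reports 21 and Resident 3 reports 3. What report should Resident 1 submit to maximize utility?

3

Report 3: project built, pays 3, utility 21 - 3 = 18.
Report 7: project built, pays 7, utility 21 - 7 = 14.
Report 21: project built, pays 21, utility 21 - 21 = 0.
Report 22: project built, pays 22, utility 21 - 22 = -1.
The best choice is 3 with utility 18.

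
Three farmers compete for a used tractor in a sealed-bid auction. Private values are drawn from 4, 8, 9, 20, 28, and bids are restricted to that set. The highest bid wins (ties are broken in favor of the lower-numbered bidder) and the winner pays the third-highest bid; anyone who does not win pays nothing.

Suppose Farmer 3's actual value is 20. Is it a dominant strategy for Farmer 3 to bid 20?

No

Consider the case where Farmer 1 bids 4 and Farmer 2 bids 20.
Truthful bid 20: loses, pays 0, utility 0.
Bid 28 instead: wins, pays 4, utility 20 - 4 = 16.
Since 16 > 0, bidding 28 is strictly better here, so truthful bidding is not dominant.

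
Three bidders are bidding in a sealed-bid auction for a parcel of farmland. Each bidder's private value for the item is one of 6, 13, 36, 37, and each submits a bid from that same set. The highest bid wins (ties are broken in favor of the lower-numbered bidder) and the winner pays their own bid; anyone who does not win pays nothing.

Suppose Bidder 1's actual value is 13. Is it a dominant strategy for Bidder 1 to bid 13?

No

Consider the case where Bidder 2 bids 6 and Bidder 3 bids 6.
Truthful bid 13: wins, pays 13, utility 13 - 13 = 0.
Bid 6 instead: wins, pays 6, utility 13 - 6 = 7.
Since 7 > 0, bidding 6 is strictly better here, so truthful bidding is not dominant.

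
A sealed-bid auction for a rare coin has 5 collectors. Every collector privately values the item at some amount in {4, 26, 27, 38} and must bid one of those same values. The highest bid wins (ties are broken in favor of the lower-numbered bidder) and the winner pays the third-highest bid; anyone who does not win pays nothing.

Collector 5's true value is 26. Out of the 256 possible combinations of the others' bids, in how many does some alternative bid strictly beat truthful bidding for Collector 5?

8

Others bid (4, 4, 4, 26): truth gives 0; bid 27 gives 22 > 0. Violating.
Others bid (4, 4, 4, 27): truth gives 0; bid 38 gives 22 > 0. Violating.
Others bid (4, 4, 26, 4): truth gives 0; bid 27 gives 22 > 0. Violating.
Others bid (4, 4, 27, 4): truth gives 0; bid 38 gives 22 > 0. Violating.
Others bid (4, 4, 4, 4): truth gives 22; no alternative beats it.
Others bid (4, 4, 4, 38): truth gives 0; no alternative beats it.
(Checking all 256 profiles: 8 have a profitable deviation, 248 do not.)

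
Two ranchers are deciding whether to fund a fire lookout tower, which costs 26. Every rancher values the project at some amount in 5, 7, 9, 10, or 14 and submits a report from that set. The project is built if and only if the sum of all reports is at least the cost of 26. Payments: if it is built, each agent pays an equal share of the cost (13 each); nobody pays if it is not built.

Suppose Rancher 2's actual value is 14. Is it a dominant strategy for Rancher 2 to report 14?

Yes

Check each profile of the others' reports and compare truth against every alternative report.
Others report (14): truth gives 1, best alternative gives 0.
Others report (5): truth gives 0, best alternative gives 0.
Others report (7): truth gives 0, best alternative gives 0.
Others report (9): truth gives 0, best alternative gives 0.
Others report (10): truth gives 0, best alternative gives 0.
In every case the truthful report is at least as good as any alternative, so it is a dominant strategy.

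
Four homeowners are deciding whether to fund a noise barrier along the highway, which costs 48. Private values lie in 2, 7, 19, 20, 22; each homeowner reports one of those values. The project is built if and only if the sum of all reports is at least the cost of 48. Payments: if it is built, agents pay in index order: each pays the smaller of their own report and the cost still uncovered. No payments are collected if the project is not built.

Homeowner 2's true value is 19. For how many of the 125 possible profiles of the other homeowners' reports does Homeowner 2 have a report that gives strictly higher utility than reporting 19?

78

Others report (2, 19, 20): truth gives 0; report 7 gives 12 > 0. Violating.
Others report (2, 19, 22): truth gives 0; report 7 gives 12 > 0. Violating.
Others report (2, 20, 19): truth gives 0; report 7 gives 12 > 0. Violating.
Others report (2, 20, 20): truth gives 0; report 7 gives 12 > 0. Violating.
Others report (2, 2, 2): truth gives 0; no alternative beats it.
Others report (2, 2, 7): truth gives 0; no alternative beats it.
(Checking all 125 profiles: 78 have a profitable deviation, 47 do not.)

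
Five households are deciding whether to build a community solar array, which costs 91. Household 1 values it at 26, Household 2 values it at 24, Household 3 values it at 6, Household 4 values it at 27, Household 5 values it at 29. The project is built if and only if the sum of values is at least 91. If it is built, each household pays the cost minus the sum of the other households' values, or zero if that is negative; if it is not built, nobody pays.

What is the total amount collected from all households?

Total value 112 ≥ cost 91, so it is built.
Household 1: others sum to 86; max(0, 91 - 86) = 5.
Household 2: others sum to 88; max(0, 91 - 88) = 3.
Household 3: others sum to 106; max(0, 91 - 106) = 0.
Household 4: others sum to 85; max(0, 91 - 85) = 6.
Household 5: others sum to 83; max(0, 91 - 83) = 8.
Total collected = 5 + 3 + 0 + 6 + 8 = 22.

22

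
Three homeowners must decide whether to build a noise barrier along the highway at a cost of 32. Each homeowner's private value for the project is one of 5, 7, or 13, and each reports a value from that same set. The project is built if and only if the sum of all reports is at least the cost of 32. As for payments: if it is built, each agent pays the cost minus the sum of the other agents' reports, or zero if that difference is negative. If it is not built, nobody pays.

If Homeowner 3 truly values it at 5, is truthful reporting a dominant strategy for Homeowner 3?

Check each profile of the others' reports and compare truth against every alternative report.
Others report (13, 13): truth gives 0, best alternative gives -1.
Others report (5, 5): truth gives 0, best alternative gives 0.
Others report (5, 7): truth gives 0, best alternative gives 0.
Others report (5, 13): truth gives 0, best alternative gives 0.
Others report (7, 5): truth gives 0, best alternative gives 0.
Others report (7, 7): truth gives 0, best alternative gives 0.
(Remaining 3 profiles checked similarly; truth is weakly best in each.)
In every case the truthful report is at least as good as any alternative, so it is a dominant strategy.

Yes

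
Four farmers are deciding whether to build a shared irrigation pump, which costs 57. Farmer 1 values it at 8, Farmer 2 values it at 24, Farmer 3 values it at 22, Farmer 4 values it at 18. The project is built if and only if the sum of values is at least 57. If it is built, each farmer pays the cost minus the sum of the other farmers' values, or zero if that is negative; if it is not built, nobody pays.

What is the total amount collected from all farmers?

19

Total value 72 ≥ cost 57, so it is built.
Farmer 1: others sum to 64; max(0, 57 - 64) = 0.
Farmer 2: others sum to 48; max(0, 57 - 48) = 9.
Farmer 3: others sum to 50; max(0, 57 - 50) = 7.
Farmer 4: others sum to 54; max(0, 57 - 54) = 3.
Total collected = 0 + 9 + 7 + 3 = 19.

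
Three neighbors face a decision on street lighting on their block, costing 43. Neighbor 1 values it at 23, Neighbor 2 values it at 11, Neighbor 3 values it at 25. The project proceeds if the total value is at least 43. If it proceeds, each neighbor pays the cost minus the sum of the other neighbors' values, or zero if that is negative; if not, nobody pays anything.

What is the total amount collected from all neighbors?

Total value 59 ≥ cost 43, so it is built.
Neighbor 1: others sum to 36; max(0, 43 - 36) = 7.
Neighbor 2: others sum to 48; max(0, 43 - 48) = 0.
Neighbor 3: others sum to 34; max(0, 43 - 34) = 9.
Total collected = 7 + 0 + 9 = 16.

16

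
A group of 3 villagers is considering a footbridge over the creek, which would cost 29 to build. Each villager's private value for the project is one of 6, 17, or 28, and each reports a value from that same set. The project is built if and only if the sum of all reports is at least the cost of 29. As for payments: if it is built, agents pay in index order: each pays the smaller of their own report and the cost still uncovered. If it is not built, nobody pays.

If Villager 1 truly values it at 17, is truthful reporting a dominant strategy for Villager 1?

No

Consider the case where Villager 2 reports 6 and Villager 3 reports 17.
Truthful report 17: project built, pays 17, utility 17 - 17 = 0.
Report 6 instead: project built, pays 6, utility 17 - 6 = 11.
Since 11 > 0, reporting 6 is strictly better here, so truthful reporting is not dominant.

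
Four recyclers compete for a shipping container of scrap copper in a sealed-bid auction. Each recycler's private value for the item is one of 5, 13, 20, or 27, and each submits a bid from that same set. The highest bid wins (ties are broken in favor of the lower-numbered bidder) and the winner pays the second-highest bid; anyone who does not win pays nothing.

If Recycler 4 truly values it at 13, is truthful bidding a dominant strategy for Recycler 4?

Yes

Check each profile of the others' bids and compare truth against every alternative bid.
Others bid (5, 5, 5): truth gives 8, best alternative gives 8.
Others bid (5, 5, 13): truth gives 0, best alternative gives 0.
Others bid (5, 5, 20): truth gives 0, best alternative gives 0.
Others bid (5, 5, 27): truth gives 0, best alternative gives 0.
Others bid (5, 13, 5): truth gives 0, best alternative gives 0.
Others bid (5, 13, 13): truth gives 0, best alternative gives 0.
(Remaining 58 profiles checked similarly; truth is weakly best in each.)
In every case the truthful bid is at least as good as any alternative, so it is a dominant strategy.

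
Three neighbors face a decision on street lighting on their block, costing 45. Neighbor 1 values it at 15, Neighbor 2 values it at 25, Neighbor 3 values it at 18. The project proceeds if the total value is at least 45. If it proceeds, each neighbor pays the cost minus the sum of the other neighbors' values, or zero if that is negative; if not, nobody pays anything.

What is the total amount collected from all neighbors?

Total value 58 ≥ cost 45, so it is built.
Neighbor 1: others sum to 43; max(0, 45 - 43) = 2.
Neighbor 2: others sum to 33; max(0, 45 - 33) = 12.
Neighbor 3: others sum to 40; max(0, 45 - 40) = 5.
Total collected = 2 + 12 + 5 = 19.

19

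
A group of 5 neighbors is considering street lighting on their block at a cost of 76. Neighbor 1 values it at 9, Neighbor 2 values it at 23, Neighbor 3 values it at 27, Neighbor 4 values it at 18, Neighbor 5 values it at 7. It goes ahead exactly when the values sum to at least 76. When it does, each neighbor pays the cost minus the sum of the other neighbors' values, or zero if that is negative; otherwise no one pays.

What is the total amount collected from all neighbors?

45

Total value 84 ≥ cost 76, so it is built.
Neighbor 1: others sum to 75; max(0, 76 - 75) = 1.
Neighbor 2: others sum to 61; max(0, 76 - 61) = 15.
Neighbor 3: others sum to 57; max(0, 76 - 57) = 19.
Neighbor 4: others sum to 66; max(0, 76 - 66) = 10.
Neighbor 5: others sum to 77; max(0, 76 - 77) = 0.
Total collected = 1 + 15 + 19 + 10 + 0 = 45.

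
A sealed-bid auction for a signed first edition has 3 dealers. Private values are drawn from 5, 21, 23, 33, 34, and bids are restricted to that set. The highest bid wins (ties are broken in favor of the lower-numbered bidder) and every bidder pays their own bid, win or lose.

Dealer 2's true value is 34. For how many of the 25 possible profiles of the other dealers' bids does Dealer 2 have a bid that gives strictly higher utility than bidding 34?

Others bid (5, 5): truth gives 0; bid 21 gives 13 > 0. Violating.
Others bid (5, 21): truth gives 0; bid 21 gives 13 > 0. Violating.
Others bid (5, 23): truth gives 0; bid 23 gives 11 > 0. Violating.
Others bid (5, 33): truth gives 0; bid 33 gives 1 > 0. Violating.
Others bid (5, 34): truth gives 0; no alternative beats it.
Others bid (21, 34): truth gives 0; no alternative beats it.
(Checking all 25 profiles: 17 have a profitable deviation, 8 do not.)

17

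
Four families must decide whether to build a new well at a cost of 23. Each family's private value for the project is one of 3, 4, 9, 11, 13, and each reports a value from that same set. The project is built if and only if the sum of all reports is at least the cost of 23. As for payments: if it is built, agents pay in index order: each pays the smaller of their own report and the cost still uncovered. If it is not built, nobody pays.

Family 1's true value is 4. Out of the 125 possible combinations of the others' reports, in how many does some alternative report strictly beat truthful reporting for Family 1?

90

Others report (3, 4, 13): truth gives 0; report 3 gives 1 > 0. Violating.
Others report (3, 9, 9): truth gives 0; report 3 gives 1 > 0. Violating.
Others report (3, 9, 11): truth gives 0; report 3 gives 1 > 0. Violating.
Others report (3, 9, 13): truth gives 0; report 3 gives 1 > 0. Violating.
Others report (3, 3, 3): truth gives 0; no alternative beats it.
Others report (3, 3, 4): truth gives 0; no alternative beats it.
(Checking all 125 profiles: 90 have a profitable deviation, 35 do not.)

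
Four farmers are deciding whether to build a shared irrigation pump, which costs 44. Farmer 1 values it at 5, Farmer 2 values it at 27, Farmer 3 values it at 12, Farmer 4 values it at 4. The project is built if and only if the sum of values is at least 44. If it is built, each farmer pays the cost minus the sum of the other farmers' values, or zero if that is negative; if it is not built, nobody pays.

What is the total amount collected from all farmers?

Total value 48 ≥ cost 44, so it is built.
Farmer 1: others sum to 43; max(0, 44 - 43) = 1.
Farmer 2: others sum to 21; max(0, 44 - 21) = 23.
Farmer 3: others sum to 36; max(0, 44 - 36) = 8.
Farmer 4: others sum to 44; max(0, 44 - 44) = 0.
Total collected = 1 + 23 + 8 + 0 = 32.

32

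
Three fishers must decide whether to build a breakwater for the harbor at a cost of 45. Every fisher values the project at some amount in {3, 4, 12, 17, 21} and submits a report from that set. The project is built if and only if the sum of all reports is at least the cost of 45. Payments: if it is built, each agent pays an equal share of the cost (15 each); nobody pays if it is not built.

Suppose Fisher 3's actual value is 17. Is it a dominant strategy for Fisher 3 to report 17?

Consider the case where Fisher 1 reports 3 and Fisher 2 reports 21.
Truthful report 17: project not built, utility 0.
Report 21 instead: project built, pays 15, utility 17 - 15 = 2.
Since 2 > 0, reporting 21 is strictly better here, so truthful reporting is not dominant.

No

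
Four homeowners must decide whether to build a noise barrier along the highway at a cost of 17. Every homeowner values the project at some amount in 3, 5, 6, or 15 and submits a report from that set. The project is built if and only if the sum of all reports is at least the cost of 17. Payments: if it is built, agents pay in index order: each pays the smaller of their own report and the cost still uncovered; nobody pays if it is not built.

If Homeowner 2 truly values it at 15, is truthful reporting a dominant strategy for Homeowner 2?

Consider the case where Homeowner 1 reports 3, Homeowner 3 reports 3 and Homeowner 4 reports 5.
Truthful report 15: project built, pays 14, utility 15 - 14 = 1.
Report 6 instead: project built, pays 6, utility 15 - 6 = 9.
Since 9 > 1, reporting 6 is strictly better here, so truthful reporting is not dominant.

No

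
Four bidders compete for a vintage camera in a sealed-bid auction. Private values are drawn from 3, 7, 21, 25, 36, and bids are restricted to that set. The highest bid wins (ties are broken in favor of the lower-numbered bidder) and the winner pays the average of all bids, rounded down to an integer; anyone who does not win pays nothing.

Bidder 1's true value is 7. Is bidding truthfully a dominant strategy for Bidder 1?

Consider the case where Bidder 2 bids 3, Bidder 3 bids 3 and Bidder 4 bids 3.
Truthful bid 7: wins, pays 4, utility 7 - 4 = 3.
Bid 3 instead: wins, pays 3, utility 7 - 3 = 4.
Since 4 > 3, bidding 3 is strictly better here, so truthful bidding is not dominant.

No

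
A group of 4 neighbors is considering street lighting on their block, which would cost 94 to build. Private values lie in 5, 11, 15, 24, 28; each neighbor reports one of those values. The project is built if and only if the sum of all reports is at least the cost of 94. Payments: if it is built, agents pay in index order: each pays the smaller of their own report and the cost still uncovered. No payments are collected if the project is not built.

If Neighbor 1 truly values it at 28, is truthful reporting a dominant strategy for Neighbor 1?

Consider the case where Neighbor 2 reports 15, Neighbor 3 reports 28 and Neighbor 4 reports 28.
Truthful report 28: project built, pays 28, utility 28 - 28 = 0.
Report 24 instead: project built, pays 24, utility 28 - 24 = 4.
Since 4 > 0, reporting 24 is strictly better here, so truthful reporting is not dominant.

No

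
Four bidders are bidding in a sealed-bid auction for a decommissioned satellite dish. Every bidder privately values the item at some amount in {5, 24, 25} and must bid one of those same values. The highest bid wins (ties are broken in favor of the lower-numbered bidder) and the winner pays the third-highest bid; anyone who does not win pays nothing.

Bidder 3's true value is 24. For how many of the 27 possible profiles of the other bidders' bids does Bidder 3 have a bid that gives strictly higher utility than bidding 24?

3

Others bid (5, 5, 25): truth gives 0; bid 25 gives 19 > 0. Violating.
Others bid (5, 24, 5): truth gives 0; bid 25 gives 19 > 0. Violating.
Others bid (24, 5, 5): truth gives 0; bid 25 gives 19 > 0. Violating.
Others bid (5, 5, 5): truth gives 19; no alternative beats it.
Others bid (5, 5, 24): truth gives 19; no alternative beats it.
(Checking all 27 profiles: 3 have a profitable deviation, 24 do not.)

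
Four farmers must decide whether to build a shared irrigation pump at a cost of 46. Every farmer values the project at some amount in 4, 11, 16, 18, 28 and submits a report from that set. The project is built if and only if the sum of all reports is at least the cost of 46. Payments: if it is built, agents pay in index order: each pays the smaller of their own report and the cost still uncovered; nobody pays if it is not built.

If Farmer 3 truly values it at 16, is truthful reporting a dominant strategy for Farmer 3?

Consider the case where Farmer 1 reports 4, Farmer 2 reports 4 and Farmer 4 reports 28.
Truthful report 16: project built, pays 16, utility 16 - 16 = 0.
Report 11 instead: project built, pays 11, utility 16 - 11 = 5.
Since 5 > 0, reporting 11 is strictly better here, so truthful reporting is not dominant.

No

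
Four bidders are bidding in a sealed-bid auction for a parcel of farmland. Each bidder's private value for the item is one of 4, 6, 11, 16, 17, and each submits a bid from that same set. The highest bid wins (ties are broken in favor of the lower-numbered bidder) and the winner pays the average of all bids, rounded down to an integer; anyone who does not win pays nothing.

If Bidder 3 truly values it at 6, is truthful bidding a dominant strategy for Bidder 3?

Yes

Check each profile of the others' bids and compare truth against every alternative bid.
Others bid (4, 4, 4): truth gives 2, best alternative gives 1.
Others bid (4, 4, 6): truth gives 1, best alternative gives 0.
Others bid (4, 4, 11): truth gives 0, best alternative gives 0.
Others bid (4, 4, 16): truth gives 0, best alternative gives 0.
Others bid (4, 4, 17): truth gives 0, best alternative gives 0.
Others bid (4, 6, 4): truth gives 0, best alternative gives 0.
(Remaining 119 profiles checked similarly; truth is weakly best in each.)
In every case the truthful bid is at least as good as any alternative, so it is a dominant strategy.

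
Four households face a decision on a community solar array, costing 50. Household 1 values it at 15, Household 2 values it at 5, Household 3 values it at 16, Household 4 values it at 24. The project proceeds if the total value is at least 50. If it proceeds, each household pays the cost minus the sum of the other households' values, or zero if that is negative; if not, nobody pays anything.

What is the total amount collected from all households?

25

Total value 60 ≥ cost 50, so it is built.
Household 1: others sum to 45; max(0, 50 - 45) = 5.
Household 2: others sum to 55; max(0, 50 - 55) = 0.
Household 3: others sum to 44; max(0, 50 - 44) = 6.
Household 4: others sum to 36; max(0, 50 - 36) = 14.
Total collected = 5 + 0 + 6 + 14 = 25.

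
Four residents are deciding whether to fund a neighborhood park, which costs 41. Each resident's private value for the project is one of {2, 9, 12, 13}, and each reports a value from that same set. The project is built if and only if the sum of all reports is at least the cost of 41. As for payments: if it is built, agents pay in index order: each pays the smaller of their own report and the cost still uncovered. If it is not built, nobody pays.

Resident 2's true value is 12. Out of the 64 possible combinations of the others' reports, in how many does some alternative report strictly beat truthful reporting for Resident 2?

Others report (9, 12, 12): truth gives 0; report 9 gives 3 > 0. Violating.
Others report (9, 12, 13): truth gives 0; report 9 gives 3 > 0. Violating.
Others report (9, 13, 12): truth gives 0; report 9 gives 3 > 0. Violating.
Others report (9, 13, 13): truth gives 0; report 9 gives 3 > 0. Violating.
Others report (2, 2, 2): truth gives 0; no alternative beats it.
Others report (2, 2, 9): truth gives 0; no alternative beats it.
(Checking all 64 profiles: 20 have a profitable deviation, 44 do not.)

20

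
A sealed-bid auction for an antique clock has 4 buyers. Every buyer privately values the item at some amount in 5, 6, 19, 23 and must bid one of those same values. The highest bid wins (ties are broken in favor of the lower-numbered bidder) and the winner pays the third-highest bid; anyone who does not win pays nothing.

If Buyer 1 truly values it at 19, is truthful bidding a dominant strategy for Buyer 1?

Consider the case where Buyer 2 bids 5, Buyer 3 bids 5 and Buyer 4 bids 23.
Truthful bid 19: loses, pays 0, utility 0.
Bid 23 instead: wins, pays 5, utility 19 - 5 = 14.
Since 14 > 0, bidding 23 is strictly better here, so truthful bidding is not dominant.

No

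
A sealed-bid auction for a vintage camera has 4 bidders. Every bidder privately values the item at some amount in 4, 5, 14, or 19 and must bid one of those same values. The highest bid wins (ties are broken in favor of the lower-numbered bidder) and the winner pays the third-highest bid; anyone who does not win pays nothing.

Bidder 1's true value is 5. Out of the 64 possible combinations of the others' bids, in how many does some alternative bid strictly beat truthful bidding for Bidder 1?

Others bid (4, 4, 14): truth gives 0; bid 14 gives 1 > 0. Violating.
Others bid (4, 4, 19): truth gives 0; bid 19 gives 1 > 0. Violating.
Others bid (4, 14, 4): truth gives 0; bid 14 gives 1 > 0. Violating.
Others bid (4, 19, 4): truth gives 0; bid 19 gives 1 > 0. Violating.
Others bid (4, 4, 4): truth gives 1; no alternative beats it.
Others bid (4, 4, 5): truth gives 1; no alternative beats it.
(Checking all 64 profiles: 6 have a profitable deviation, 58 do not.)

6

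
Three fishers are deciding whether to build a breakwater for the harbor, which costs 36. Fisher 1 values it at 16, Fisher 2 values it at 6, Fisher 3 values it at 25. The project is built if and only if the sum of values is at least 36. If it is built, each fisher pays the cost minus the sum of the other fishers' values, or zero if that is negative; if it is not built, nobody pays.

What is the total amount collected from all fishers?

19

Total value 47 ≥ cost 36, so it is built.
Fisher 1: others sum to 31; max(0, 36 - 31) = 5.
Fisher 2: others sum to 41; max(0, 36 - 41) = 0.
Fisher 3: others sum to 22; max(0, 36 - 22) = 14.
Total collected = 5 + 0 + 14 = 19.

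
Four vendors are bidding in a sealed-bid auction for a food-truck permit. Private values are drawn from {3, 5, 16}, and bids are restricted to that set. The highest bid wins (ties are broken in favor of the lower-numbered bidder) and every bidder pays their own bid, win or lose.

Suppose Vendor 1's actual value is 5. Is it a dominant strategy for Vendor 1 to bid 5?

Consider the case where Vendor 2 bids 3, Vendor 3 bids 3 and Vendor 4 bids 3.
Truthful bid 5: wins, pays 5, utility 5 - 5 = 0.
Bid 3 instead: wins, pays 3, utility 5 - 3 = 2.
Since 2 > 0, bidding 3 is strictly better here, so truthful bidding is not dominant.

No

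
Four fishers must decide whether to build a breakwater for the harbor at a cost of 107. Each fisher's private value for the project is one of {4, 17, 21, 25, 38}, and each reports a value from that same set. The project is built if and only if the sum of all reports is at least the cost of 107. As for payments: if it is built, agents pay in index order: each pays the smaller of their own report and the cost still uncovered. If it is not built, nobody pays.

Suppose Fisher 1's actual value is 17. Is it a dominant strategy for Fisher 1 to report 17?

Consider the case where Fisher 2 reports 38, Fisher 3 reports 38 and Fisher 4 reports 38.
Truthful report 17: project built, pays 17, utility 17 - 17 = 0.
Report 4 instead: project built, pays 4, utility 17 - 4 = 13.
Since 13 > 0, reporting 4 is strictly better here, so truthful reporting is not dominant.

No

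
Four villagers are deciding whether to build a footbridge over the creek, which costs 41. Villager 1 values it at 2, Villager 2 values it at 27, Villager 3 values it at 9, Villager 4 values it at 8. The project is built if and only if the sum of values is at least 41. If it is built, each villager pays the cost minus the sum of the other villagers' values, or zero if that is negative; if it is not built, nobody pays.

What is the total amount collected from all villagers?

29

Total value 46 ≥ cost 41, so it is built.
Villager 1: others sum to 44; max(0, 41 - 44) = 0.
Villager 2: others sum to 19; max(0, 41 - 19) = 22.
Villager 3: others sum to 37; max(0, 41 - 37) = 4.
Villager 4: others sum to 38; max(0, 41 - 38) = 3.
Total collected = 0 + 22 + 4 + 3 = 29.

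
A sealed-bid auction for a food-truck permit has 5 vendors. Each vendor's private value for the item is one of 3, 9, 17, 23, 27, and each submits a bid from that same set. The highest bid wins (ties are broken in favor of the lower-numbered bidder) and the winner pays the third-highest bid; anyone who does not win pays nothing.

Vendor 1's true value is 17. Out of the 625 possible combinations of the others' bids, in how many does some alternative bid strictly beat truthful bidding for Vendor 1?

Others bid (3, 3, 3, 23): truth gives 0; bid 23 gives 14 > 0. Violating.
Others bid (3, 3, 3, 27): truth gives 0; bid 27 gives 14 > 0. Violating.
Others bid (3, 3, 9, 23): truth gives 0; bid 23 gives 8 > 0. Violating.
Others bid (3, 3, 9, 27): truth gives 0; bid 27 gives 8 > 0. Violating.
Others bid (3, 3, 3, 3): truth gives 14; no alternative beats it.
Others bid (3, 3, 3, 9): truth gives 14; no alternative beats it.
(Checking all 625 profiles: 64 have a profitable deviation, 561 do not.)

64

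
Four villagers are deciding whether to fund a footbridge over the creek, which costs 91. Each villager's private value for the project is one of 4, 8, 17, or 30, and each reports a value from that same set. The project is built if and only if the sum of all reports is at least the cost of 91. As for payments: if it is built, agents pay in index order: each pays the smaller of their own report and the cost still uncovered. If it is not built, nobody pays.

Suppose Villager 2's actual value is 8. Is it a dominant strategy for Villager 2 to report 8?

No

Consider the case where Villager 1 reports 30, Villager 3 reports 30 and Villager 4 reports 30.
Truthful report 8: project built, pays 8, utility 8 - 8 = 0.
Report 4 instead: project built, pays 4, utility 8 - 4 = 4.
Since 4 > 0, reporting 4 is strictly better here, so truthful reporting is not dominant.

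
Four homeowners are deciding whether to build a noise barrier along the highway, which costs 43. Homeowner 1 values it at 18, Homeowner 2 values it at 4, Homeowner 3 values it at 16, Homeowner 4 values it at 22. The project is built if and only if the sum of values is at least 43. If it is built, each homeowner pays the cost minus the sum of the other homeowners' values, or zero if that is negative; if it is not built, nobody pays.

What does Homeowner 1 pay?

1

Total value 60 ≥ cost 43, so the project is built.
The other homeowners' values sum to 42.
Cost minus that sum is 43 - 42 = 1.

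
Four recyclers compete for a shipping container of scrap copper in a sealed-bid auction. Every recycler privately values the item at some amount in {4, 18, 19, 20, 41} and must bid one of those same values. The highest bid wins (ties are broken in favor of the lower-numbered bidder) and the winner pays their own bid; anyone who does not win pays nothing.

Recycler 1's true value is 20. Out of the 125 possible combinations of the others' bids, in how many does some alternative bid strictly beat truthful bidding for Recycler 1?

Others bid (4, 4, 4): truth gives 0; bid 4 gives 16 > 0. Violating.
Others bid (4, 4, 18): truth gives 0; bid 18 gives 2 > 0. Violating.
Others bid (4, 4, 19): truth gives 0; bid 19 gives 1 > 0. Violating.
Others bid (4, 18, 4): truth gives 0; bid 18 gives 2 > 0. Violating.
Others bid (4, 4, 20): truth gives 0; no alternative beats it.
Others bid (4, 4, 41): truth gives 0; no alternative beats it.
(Checking all 125 profiles: 27 have a profitable deviation, 98 do not.)

27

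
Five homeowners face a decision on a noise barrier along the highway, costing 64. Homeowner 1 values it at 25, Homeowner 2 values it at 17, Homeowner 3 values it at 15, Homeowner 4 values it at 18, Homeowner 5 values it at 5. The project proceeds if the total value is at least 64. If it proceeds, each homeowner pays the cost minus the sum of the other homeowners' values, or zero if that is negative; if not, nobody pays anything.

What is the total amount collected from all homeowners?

Total value 80 ≥ cost 64, so it is built.
Homeowner 1: others sum to 55; max(0, 64 - 55) = 9.
Homeowner 2: others sum to 63; max(0, 64 - 63) = 1.
Homeowner 3: others sum to 65; max(0, 64 - 65) = 0.
Homeowner 4: others sum to 62; max(0, 64 - 62) = 2.
Homeowner 5: others sum to 75; max(0, 64 - 75) = 0.
Total collected = 9 + 1 + 0 + 2 + 0 = 12.

12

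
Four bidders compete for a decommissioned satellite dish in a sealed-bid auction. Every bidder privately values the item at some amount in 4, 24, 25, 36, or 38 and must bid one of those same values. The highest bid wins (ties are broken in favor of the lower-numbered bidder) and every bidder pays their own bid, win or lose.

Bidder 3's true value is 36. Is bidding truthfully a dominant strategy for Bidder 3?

Consider the case where Bidder 1 bids 4, Bidder 2 bids 4 and Bidder 4 bids 4.
Truthful bid 36: wins, pays 36, utility 36 - 36 = 0.
Bid 24 instead: wins, pays 24, utility 36 - 24 = 12.
Since 12 > 0, bidding 24 is strictly better here, so truthful bidding is not dominant.

No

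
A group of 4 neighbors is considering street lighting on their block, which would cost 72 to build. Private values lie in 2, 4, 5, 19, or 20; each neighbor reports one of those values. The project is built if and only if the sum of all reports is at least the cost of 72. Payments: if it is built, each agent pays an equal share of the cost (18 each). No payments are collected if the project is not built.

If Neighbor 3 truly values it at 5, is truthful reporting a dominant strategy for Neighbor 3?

Check each profile of the others' reports and compare truth against every alternative report.
Others report (2, 2, 2): truth gives 0, best alternative gives 0.
Others report (2, 2, 4): truth gives 0, best alternative gives 0.
Others report (2, 2, 5): truth gives 0, best alternative gives 0.
Others report (2, 2, 19): truth gives 0, best alternative gives 0.
Others report (2, 2, 20): truth gives 0, best alternative gives 0.
Others report (2, 4, 2): truth gives 0, best alternative gives 0.
(Remaining 119 profiles checked similarly; truth is weakly best in each.)
In every case the truthful report is at least as good as any alternative, so it is a dominant strategy.

Yes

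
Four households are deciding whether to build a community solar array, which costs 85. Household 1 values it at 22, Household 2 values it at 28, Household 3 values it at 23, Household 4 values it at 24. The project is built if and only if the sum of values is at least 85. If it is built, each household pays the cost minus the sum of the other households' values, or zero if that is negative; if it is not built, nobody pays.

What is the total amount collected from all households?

49

Total value 97 ≥ cost 85, so it is built.
Household 1: others sum to 75; max(0, 85 - 75) = 10.
Household 2: others sum to 69; max(0, 85 - 69) = 16.
Household 3: others sum to 74; max(0, 85 - 74) = 11.
Household 4: others sum to 73; max(0, 85 - 73) = 12.
Total collected = 10 + 16 + 11 + 12 = 49.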